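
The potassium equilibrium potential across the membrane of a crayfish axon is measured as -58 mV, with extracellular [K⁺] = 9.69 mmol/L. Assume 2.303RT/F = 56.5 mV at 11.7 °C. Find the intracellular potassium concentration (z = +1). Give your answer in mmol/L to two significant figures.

100 mmol/L

Nernst: E = (56.5/1) · log₁₀([out]/[in]), so log₁₀([out]/[in]) = -58.0 × 1 / 56.5 = -1.0265.
[out]/[in] = 10^(-1.0265) = 0.09407.
[in] = 9.69 / 0.09407 = 103 mmol/L.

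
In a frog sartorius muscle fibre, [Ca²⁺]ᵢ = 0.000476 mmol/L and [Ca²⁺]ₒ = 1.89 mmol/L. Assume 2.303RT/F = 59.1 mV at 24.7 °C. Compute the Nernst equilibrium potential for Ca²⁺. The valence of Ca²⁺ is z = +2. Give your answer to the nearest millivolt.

E = (59.1/z) · log₁₀([Ca²⁺]_out/[Ca²⁺]_in) with z = +2.
= (59.1/2) · log₁₀(1.89/0.000476) = 29.55 · log₁₀(3971)
= 29.55 · (3.5989) = 106.35 mV

106 mV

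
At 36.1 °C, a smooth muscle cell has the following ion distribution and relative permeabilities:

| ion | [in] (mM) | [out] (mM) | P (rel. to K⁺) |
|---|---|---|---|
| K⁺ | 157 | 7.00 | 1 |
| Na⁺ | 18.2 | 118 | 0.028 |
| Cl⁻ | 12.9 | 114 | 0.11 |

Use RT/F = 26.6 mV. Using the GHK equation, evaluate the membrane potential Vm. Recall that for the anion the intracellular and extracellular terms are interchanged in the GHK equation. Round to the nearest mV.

-71 mV

Vm = 26.6 · ln[(Σ P·[cation]ₒ + Σ P·[anion]ᵢ) / (Σ P·[cation]ᵢ + Σ P·[anion]ₒ)]
Numerator = 1×7.00 + 0.028×118 + 0.11×12.9 = 11.72
Denominator = 1×157 + 0.028×18.2 + 0.11×114 = 170
Vm = 26.6 · ln(0.068939) = 26.6 × (-2.6745) = -71.14 mV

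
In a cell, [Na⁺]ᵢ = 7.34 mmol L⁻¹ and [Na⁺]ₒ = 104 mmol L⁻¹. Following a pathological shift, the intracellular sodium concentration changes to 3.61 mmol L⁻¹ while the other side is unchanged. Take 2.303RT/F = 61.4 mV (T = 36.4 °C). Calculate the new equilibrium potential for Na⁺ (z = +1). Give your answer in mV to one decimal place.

After the shift: [Na⁺]_out = 104, [Na⁺]_in = 3.61 mmol L⁻¹.
E_new = (61.4/1)·log₁₀(104/3.61) = 61.40 · (1.4595) = 89.61 mV

89.6 mV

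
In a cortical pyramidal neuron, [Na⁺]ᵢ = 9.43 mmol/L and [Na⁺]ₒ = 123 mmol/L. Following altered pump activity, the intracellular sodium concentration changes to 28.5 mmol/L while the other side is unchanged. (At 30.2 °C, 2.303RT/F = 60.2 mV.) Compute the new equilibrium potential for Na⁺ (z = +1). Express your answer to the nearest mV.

After the shift: [Na⁺]_out = 123, [Na⁺]_in = 28.5 mmol/L.
E_new = (60.2/1)·log₁₀(123/28.5) = 60.20 · (0.6351) = 38.23 mV

38 mV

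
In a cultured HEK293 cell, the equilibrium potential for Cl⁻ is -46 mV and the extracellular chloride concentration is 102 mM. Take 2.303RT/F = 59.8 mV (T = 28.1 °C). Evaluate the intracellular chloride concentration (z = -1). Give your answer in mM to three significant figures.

Nernst: E = (59.8/-1) · log₁₀([out]/[in]), so log₁₀([out]/[in]) = -46.0 × -1 / 59.8 = 0.7692.
[out]/[in] = 10^(0.7692) = 5.878.
[in] = 102 / 5.878 = 17.35 mM.

17.4 mM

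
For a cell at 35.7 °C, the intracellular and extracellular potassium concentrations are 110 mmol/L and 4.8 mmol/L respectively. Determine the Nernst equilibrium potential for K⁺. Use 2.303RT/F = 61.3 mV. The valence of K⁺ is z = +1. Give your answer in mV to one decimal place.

-83.4 mV

E = (61.3/z) · log₁₀([K⁺]_out/[K⁺]_in) with z = +1.
= (61.3/1) · log₁₀(4.8/110) = 61.30 · log₁₀(0.04364)
= 61.30 · (-1.3602) = -83.38 mV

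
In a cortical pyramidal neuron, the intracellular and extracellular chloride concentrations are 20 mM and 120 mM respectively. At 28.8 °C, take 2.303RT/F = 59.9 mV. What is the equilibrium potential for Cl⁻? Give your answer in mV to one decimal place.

E = (59.9/z) · log₁₀([Cl⁻]_out/[Cl⁻]_in) with z = -1.
For an anion, dividing by z = -1 reverses the sign.
= (59.9/-1) · log₁₀(120/20) = -59.90 · log₁₀(6)
= -59.90 · (0.7782) = -46.61 mV

-46.6 mV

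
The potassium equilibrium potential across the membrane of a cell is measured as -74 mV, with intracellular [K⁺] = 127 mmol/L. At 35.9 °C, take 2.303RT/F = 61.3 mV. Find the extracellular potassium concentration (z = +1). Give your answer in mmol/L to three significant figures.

7.88 mmol/L

Nernst: E = (61.3/1) · log₁₀([out]/[in]), so log₁₀([out]/[in]) = -74.0 × 1 / 61.3 = -1.2072.
[out]/[in] = 10^(-1.2072) = 0.06206.
[out] = 0.06206 × 127 = 7.882 mmol/L.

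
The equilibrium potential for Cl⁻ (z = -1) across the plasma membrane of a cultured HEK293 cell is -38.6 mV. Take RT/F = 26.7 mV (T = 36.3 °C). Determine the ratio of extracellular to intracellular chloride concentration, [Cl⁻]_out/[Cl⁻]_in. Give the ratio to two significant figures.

ln([out]/[in]) = E·z/(26.7) = -38.6 × -1 / 26.7 = 1.4457
[out]/[in] = e^(1.4457) = 4.245

4.2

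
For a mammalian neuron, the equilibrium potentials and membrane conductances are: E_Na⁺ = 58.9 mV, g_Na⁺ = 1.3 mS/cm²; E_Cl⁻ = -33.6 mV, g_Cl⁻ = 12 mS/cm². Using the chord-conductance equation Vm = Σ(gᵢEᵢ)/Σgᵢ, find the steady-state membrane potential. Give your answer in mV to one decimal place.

Σ gᵢEᵢ = 1.3·(58.9) + 12·(-33.6) = -326.63
Σ gᵢ = 1.3 + 12 = 13.3
Vm = -326.63 / 13.3 = -24.56 mV

-24.6 mV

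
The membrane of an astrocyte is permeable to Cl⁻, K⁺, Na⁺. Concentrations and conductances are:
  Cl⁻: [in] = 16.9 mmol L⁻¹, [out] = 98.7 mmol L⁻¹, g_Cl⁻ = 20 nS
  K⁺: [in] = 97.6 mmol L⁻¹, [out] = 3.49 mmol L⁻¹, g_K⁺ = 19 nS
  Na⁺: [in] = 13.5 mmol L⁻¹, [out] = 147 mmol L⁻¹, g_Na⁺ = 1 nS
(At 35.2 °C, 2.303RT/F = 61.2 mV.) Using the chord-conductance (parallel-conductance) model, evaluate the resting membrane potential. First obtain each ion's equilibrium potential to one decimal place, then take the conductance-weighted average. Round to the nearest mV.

E_Cl⁻ = (61.2/-1)·log₁₀(98.7/16.9) = -46.9 mV
E_K⁺ = (61.2/1)·log₁₀(3.49/97.6) = -88.5 mV
E_Na⁺ = (61.2/1)·log₁₀(147/13.5) = 63.5 mV
Vm = (Σ gᵢEᵢ)/(Σ gᵢ) = (20·-46.9 + 19·-88.5 + 1·63.5) / (20 + 19 + 1)
= -2556.00 / 40 = -63.90 mV

-64 mV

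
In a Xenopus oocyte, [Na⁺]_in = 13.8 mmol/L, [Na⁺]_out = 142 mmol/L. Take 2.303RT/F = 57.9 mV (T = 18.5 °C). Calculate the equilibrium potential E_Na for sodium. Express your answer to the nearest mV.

59 mV

E = (57.9/z) · log₁₀([Na⁺]_out/[Na⁺]_in) with z = +1.
= (57.9/1) · log₁₀(142/13.8) = 57.90 · log₁₀(10.29)
= 57.90 · (1.0124) = 58.62 mV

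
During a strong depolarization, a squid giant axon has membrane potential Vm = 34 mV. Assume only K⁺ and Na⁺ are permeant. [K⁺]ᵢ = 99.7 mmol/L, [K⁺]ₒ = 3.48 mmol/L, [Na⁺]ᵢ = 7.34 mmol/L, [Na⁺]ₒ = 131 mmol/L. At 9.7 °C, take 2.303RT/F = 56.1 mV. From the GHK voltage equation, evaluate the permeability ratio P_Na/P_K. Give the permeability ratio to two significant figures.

Let α = P_Na/P_K. GHK: Vm = 56.1·log₁₀[(Kₒ + α·Naₒ)/(Kᵢ + α·Naᵢ)].
10^(Vm/56.1) = 10^(34.0/56.1) = 4.037
So 4.037·(Kᵢ + α·Naᵢ) = Kₒ + α·Naₒ → α = (4.037·99.7 − 3.48) / (131.0 − 4.037·7.34)
α = (402.5 − 3.48) / (131.0 − 29.63) = 399/101.4 = 3.936

3.9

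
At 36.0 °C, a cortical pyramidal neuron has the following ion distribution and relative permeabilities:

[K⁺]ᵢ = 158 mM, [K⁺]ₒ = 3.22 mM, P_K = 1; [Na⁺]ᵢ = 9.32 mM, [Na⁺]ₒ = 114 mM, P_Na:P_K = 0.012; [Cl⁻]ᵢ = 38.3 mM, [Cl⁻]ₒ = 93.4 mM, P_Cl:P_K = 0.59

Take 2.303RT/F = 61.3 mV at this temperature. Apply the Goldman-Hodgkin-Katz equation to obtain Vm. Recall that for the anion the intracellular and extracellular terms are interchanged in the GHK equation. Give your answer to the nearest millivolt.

Vm = 61.3 · log₁₀[(Σ P·[cation]ₒ + Σ P·[anion]ᵢ) / (Σ P·[cation]ᵢ + Σ P·[anion]ₒ)]
Numerator = 1×3.22 + 0.012×114 + 0.59×38.3 = 27.18
Denominator = 1×158 + 0.012×9.32 + 0.59×93.4 = 213.2
Vm = 61.3 · log₁₀(0.1275) = 61.3 × (-0.8945) = -54.83 mV

-55 mV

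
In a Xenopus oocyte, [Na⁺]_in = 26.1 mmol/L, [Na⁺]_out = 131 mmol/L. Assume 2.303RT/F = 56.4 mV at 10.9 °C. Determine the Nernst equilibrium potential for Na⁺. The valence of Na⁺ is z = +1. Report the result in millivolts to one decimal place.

39.5 mV

E = (56.4/z) · log₁₀([Na⁺]_out/[Na⁺]_in) with z = +1.
= (56.4/1) · log₁₀(131/26.1) = 56.40 · log₁₀(5.019)
= 56.40 · (0.7006) = 39.52 mV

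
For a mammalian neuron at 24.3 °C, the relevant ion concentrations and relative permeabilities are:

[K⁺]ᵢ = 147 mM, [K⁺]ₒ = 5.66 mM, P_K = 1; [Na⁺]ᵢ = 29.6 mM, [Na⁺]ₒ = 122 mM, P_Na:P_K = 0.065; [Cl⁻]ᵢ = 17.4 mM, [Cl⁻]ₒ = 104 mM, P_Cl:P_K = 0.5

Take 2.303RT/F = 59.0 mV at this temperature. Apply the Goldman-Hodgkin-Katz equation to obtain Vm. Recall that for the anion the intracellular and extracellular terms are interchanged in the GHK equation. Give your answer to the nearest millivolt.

-56 mV

Vm = 59.0 · log₁₀[(Σ P·[cation]ₒ + Σ P·[anion]ᵢ) / (Σ P·[cation]ᵢ + Σ P·[anion]ₒ)]
Numerator = 1×5.66 + 0.065×122 + 0.5×17.4 = 22.29
Denominator = 1×147 + 0.065×29.6 + 0.5×104 = 200.9
Vm = 59.0 · log₁₀(0.11094) = 59.0 × (-0.9549) = -56.34 mV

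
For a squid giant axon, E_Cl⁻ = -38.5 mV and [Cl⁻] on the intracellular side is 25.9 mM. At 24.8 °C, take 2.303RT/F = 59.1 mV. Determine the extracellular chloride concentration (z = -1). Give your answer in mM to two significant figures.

120 mM

Nernst: E = (59.1/-1) · log₁₀([out]/[in]), so log₁₀([out]/[in]) = -38.5 × -1 / 59.1 = 0.6514.
[out]/[in] = 10^(0.6514) = 4.482.
[out] = 4.482 × 25.9 = 116.1 mM.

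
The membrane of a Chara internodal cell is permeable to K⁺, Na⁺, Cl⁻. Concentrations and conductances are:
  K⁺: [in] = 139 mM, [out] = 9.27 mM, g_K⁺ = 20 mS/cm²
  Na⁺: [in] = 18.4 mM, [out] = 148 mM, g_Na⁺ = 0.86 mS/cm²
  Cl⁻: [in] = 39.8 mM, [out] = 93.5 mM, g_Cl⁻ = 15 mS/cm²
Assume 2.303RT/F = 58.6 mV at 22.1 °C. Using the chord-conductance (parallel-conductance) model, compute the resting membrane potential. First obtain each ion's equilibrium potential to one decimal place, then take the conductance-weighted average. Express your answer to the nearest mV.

-46 mV

E_K⁺ = (58.6/1)·log₁₀(9.27/139) = -68.9 mV
E_Na⁺ = (58.6/1)·log₁₀(148/18.4) = 53.1 mV
E_Cl⁻ = (58.6/-1)·log₁₀(93.5/39.8) = -21.7 mV
Vm = (Σ gᵢEᵢ)/(Σ gᵢ) = (20·-68.9 + 0.86·53.1 + 15·-21.7) / (20 + 0.86 + 15)
= -1657.83 / 35.86 = -46.23 mV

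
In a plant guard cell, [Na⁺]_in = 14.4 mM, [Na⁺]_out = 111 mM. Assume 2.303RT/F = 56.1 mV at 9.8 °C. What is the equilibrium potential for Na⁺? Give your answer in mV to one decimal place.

E = (56.1/z) · log₁₀([Na⁺]_out/[Na⁺]_in) with z = +1.
= (56.1/1) · log₁₀(111/14.4) = 56.10 · log₁₀(7.708)
= 56.10 · (0.8870) = 49.76 mV

49.8 mV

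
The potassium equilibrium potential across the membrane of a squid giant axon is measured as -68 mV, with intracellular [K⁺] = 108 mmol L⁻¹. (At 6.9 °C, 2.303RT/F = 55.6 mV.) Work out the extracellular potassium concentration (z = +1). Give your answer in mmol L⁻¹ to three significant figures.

6.46 mmol L⁻¹

Nernst: E = (55.6/1) · log₁₀([out]/[in]), so log₁₀([out]/[in]) = -68.0 × 1 / 55.6 = -1.2230.
[out]/[in] = 10^(-1.2230) = 0.05984.
[out] = 0.05984 × 108 = 6.463 mmol L⁻¹.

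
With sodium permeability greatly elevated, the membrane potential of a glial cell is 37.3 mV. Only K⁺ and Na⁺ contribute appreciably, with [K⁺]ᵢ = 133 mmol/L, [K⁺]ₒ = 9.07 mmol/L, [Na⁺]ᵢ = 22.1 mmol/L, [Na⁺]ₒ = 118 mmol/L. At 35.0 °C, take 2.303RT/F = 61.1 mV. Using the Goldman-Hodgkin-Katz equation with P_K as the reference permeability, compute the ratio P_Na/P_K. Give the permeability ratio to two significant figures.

Let α = P_Na/P_K. GHK: Vm = 61.1·log₁₀[(Kₒ + α·Naₒ)/(Kᵢ + α·Naᵢ)].
10^(Vm/61.1) = 10^(37.3/61.1) = 4.0783
So 4.0783·(Kᵢ + α·Naᵢ) = Kₒ + α·Naₒ → α = (4.0783·133.0 − 9.07) / (118.0 − 4.0783·22.1)
α = (542.4 − 9.07) / (118.0 − 90.13) = 533.3/27.87 = 19.14

19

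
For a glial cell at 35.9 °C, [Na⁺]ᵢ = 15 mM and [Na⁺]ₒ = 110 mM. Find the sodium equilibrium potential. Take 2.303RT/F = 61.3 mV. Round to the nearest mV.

53 mV

E = (61.3/z) · log₁₀([Na⁺]_out/[Na⁺]_in) with z = +1.
= (61.3/1) · log₁₀(110/15) = 61.30 · log₁₀(7.333)
= 61.30 · (0.8653) = 53.04 mV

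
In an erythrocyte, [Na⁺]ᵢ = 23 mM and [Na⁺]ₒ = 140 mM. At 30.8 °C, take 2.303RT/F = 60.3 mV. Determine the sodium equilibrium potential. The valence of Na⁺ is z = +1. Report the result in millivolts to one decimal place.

E = (60.3/z) · log₁₀([Na⁺]_out/[Na⁺]_in) with z = +1.
= (60.3/1) · log₁₀(140/23) = 60.30 · log₁₀(6.087)
= 60.30 · (0.7844) = 47.30 mV

47.3 mV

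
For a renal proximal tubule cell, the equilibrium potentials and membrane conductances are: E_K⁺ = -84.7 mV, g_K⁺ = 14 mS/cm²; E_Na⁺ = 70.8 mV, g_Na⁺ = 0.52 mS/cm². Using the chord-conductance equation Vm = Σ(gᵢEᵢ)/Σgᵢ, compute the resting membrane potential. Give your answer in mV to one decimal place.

Σ gᵢEᵢ = 14·(-84.7) + 0.52·(70.8) = -1148.98
Σ gᵢ = 14 + 0.52 = 14.52
Vm = -1148.98 / 14.52 = -79.13 mV

-79.1 mV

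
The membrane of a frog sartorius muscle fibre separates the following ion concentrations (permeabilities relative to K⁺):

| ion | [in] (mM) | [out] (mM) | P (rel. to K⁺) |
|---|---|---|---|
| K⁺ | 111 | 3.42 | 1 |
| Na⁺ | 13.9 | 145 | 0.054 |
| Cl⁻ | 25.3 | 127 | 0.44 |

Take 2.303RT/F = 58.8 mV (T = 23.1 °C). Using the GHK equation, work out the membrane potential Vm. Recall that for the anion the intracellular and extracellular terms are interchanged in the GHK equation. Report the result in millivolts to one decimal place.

-51.4 mV

Vm = 58.8 · log₁₀[(Σ P·[cation]ₒ + Σ P·[anion]ᵢ) / (Σ P·[cation]ᵢ + Σ P·[anion]ₒ)]
Numerator = 1×3.42 + 0.054×145 + 0.44×25.3 = 22.38
Denominator = 1×111 + 0.054×13.9 + 0.44×127 = 167.6
Vm = 58.8 · log₁₀(0.13352) = 58.8 × (-0.8745) = -51.42 mV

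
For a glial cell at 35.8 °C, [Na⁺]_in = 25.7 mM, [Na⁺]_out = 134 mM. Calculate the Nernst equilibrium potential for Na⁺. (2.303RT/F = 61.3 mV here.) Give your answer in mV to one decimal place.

44.0 mV

E = (61.3/z) · log₁₀([Na⁺]_out/[Na⁺]_in) with z = +1.
= (61.3/1) · log₁₀(134/25.7) = 61.30 · log₁₀(5.214)
= 61.30 · (0.7172) = 43.96 mV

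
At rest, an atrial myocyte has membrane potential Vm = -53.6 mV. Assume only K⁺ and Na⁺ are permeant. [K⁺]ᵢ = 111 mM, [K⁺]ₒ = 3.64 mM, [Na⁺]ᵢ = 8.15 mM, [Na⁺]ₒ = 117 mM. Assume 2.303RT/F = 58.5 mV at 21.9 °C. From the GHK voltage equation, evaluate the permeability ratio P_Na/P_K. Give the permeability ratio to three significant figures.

0.0847

Let α = P_Na/P_K. GHK: Vm = 58.5·log₁₀[(Kₒ + α·Naₒ)/(Kᵢ + α·Naᵢ)].
10^(Vm/58.5) = 10^(-53.6/58.5) = 0.12127
So 0.12127·(Kᵢ + α·Naᵢ) = Kₒ + α·Naₒ → α = (0.12127·111.0 − 3.64) / (117.0 − 0.12127·8.15)
α = (13.46 − 3.64) / (117.0 − 0.9884) = 9.821/116 = 0.08466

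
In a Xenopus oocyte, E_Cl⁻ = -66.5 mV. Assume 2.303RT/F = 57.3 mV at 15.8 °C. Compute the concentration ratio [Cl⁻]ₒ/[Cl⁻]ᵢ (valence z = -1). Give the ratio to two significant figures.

log₁₀([out]/[in]) = E·z/(57.3) = -66.5 × -1 / 57.3 = 1.1606
[out]/[in] = 10^(1.1606) = 14.47

14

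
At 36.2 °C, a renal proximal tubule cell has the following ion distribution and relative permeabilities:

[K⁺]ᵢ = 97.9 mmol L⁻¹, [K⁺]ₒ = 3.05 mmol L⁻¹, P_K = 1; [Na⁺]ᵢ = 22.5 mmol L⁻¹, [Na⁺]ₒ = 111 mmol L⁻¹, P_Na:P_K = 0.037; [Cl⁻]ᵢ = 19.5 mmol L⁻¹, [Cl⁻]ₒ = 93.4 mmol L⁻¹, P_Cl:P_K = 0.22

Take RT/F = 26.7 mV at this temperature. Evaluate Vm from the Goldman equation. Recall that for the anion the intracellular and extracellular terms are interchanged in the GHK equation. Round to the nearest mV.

Vm = 26.7 · ln[(Σ P·[cation]ₒ + Σ P·[anion]ᵢ) / (Σ P·[cation]ᵢ + Σ P·[anion]ₒ)]
Numerator = 1×3.05 + 0.037×111 + 0.22×19.5 = 11.45
Denominator = 1×97.9 + 0.037×22.5 + 0.22×93.4 = 119.3
Vm = 26.7 · ln(0.095967) = 26.7 × (-2.3438) = -62.58 mV

-63 mV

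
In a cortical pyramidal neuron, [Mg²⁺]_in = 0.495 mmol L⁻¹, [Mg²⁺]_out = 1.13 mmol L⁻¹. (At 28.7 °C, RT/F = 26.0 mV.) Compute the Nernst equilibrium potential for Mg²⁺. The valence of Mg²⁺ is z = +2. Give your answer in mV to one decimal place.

10.7 mV

E = (26.0/z) · ln([Mg²⁺]_out/[Mg²⁺]_in) with z = +2.
= (26.0/2) · ln(1.13/0.495) = 13.00 · ln(2.283)
= 13.00 · (0.8254) = 10.73 mV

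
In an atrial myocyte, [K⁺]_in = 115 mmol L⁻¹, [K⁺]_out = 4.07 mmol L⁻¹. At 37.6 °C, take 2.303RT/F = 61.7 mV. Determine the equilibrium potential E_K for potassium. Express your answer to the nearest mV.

-90 mV

E = (61.7/z) · log₁₀([K⁺]_out/[K⁺]_in) with z = +1.
= (61.7/1) · log₁₀(4.07/115) = 61.70 · log₁₀(0.03539)
= 61.70 · (-1.4511) = -89.53 mV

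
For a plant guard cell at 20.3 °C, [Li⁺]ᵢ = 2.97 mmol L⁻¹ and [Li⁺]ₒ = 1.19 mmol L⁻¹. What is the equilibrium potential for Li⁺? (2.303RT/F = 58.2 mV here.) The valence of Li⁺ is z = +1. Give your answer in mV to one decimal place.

-23.1 mV

E = (58.2/z) · log₁₀([Li⁺]_out/[Li⁺]_in) with z = +1.
= (58.2/1) · log₁₀(1.19/2.97) = 58.20 · log₁₀(0.4007)
= 58.20 · (-0.3972) = -23.12 mV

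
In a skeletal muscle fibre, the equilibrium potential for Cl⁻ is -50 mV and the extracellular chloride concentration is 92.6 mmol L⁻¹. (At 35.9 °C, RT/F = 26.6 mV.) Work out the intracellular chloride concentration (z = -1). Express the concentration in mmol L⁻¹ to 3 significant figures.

14.1 mmol L⁻¹

Nernst: E = (26.6/-1) · ln([out]/[in]), so ln([out]/[in]) = -50.0 × -1 / 26.6 = 1.8797.
[out]/[in] = e^(1.8797) = 6.552.
[in] = 92.6 / 6.552 = 14.13 mmol L⁻¹.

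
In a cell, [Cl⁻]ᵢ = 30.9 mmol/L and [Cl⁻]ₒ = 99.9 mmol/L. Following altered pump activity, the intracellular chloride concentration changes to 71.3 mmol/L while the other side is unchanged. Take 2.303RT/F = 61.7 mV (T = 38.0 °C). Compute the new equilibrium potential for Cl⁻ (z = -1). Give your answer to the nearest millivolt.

After the shift: [Cl⁻]_out = 99.9, [Cl⁻]_in = 71.3 mmol/L.
E_new = (61.7/-1)·log₁₀(99.9/71.3) = -61.70 · (0.1465) = -9.04 mV

-9 mV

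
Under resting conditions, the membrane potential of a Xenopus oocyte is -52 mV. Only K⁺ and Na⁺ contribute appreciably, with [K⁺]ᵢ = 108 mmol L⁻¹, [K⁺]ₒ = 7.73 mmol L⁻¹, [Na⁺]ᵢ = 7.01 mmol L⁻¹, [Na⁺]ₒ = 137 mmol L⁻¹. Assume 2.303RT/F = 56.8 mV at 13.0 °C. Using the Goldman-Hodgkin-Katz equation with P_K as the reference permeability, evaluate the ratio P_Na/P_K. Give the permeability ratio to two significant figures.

Let α = P_Na/P_K. GHK: Vm = 56.8·log₁₀[(Kₒ + α·Naₒ)/(Kᵢ + α·Naᵢ)].
10^(Vm/56.8) = 10^(-52.0/56.8) = 0.12148
So 0.12148·(Kᵢ + α·Naᵢ) = Kₒ + α·Naₒ → α = (0.12148·108.0 − 7.73) / (137.0 − 0.12148·7.01)
α = (13.12 − 7.73) / (137.0 − 0.8516) = 5.39/136.1 = 0.03959

0.040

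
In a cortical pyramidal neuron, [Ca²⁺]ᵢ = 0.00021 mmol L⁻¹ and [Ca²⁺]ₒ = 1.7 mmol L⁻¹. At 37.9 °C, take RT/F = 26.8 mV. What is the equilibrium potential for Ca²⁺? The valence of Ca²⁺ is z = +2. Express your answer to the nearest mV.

E = (26.8/z) · ln([Ca²⁺]_out/[Ca²⁺]_in) with z = +2.
= (26.8/2) · ln(1.7/0.00021) = 13.40 · ln(8095)
= 13.40 · (8.9990) = 120.59 mV

121 mV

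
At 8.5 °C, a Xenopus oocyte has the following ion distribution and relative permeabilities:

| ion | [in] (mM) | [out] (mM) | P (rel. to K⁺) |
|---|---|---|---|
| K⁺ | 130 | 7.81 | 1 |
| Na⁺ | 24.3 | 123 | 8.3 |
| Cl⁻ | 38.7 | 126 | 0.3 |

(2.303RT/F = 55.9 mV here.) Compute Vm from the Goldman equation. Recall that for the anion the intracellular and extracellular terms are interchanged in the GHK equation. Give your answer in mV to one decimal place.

Vm = 55.9 · log₁₀[(Σ P·[cation]ₒ + Σ P·[anion]ᵢ) / (Σ P·[cation]ᵢ + Σ P·[anion]ₒ)]
Numerator = 1×7.81 + 8.3×123 + 0.3×38.7 = 1040
Denominator = 1×130 + 8.3×24.3 + 0.3×126 = 369.5
Vm = 55.9 · log₁₀(2.8156) = 55.9 × (0.4496) = 25.13 mV

25.1 mV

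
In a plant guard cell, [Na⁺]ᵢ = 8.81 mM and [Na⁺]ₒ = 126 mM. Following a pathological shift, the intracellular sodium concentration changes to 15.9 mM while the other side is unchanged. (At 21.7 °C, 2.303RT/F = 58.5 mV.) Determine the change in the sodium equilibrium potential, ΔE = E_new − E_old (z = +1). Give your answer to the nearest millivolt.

E_old = (58.5/1)·log₁₀(126/8.81) = 67.59 mV
E_new = (58.5/1)·log₁₀(126/15.9) = 52.59 mV
ΔE = 52.59 − (67.59) = -15.00 mV

-15 mV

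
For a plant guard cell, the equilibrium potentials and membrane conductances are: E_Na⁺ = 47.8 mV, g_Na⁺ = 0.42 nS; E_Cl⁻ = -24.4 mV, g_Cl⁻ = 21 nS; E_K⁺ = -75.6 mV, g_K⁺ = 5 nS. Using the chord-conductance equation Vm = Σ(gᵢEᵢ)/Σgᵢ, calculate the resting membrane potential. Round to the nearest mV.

-33 mV

Σ gᵢEᵢ = 0.42·(47.8) + 21·(-24.4) + 5·(-75.6) = -870.32
Σ gᵢ = 0.42 + 21 + 5 = 26.42
Vm = -870.32 / 26.42 = -32.94 mV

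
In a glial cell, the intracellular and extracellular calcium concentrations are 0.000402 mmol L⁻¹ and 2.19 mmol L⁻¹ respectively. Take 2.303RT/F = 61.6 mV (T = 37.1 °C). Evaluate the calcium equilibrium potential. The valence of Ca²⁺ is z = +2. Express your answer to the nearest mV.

E = (61.6/z) · log₁₀([Ca²⁺]_out/[Ca²⁺]_in) with z = +2.
= (61.6/2) · log₁₀(2.19/0.000402) = 30.80 · log₁₀(5448)
= 30.80 · (3.7362) = 115.08 mV

115 mV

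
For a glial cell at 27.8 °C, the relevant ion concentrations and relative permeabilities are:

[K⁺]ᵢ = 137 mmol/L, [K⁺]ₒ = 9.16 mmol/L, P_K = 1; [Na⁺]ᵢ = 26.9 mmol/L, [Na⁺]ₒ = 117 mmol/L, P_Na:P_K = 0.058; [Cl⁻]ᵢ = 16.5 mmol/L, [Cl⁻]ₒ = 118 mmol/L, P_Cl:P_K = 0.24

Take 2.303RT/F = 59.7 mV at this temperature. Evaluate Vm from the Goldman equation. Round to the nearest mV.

Vm = 59.7 · log₁₀[(Σ P·[cation]ₒ + Σ P·[anion]ᵢ) / (Σ P·[cation]ᵢ + Σ P·[anion]ₒ)]
Numerator = 1×9.16 + 0.058×117 + 0.24×16.5 = 19.91
Denominator = 1×137 + 0.058×26.9 + 0.24×118 = 166.9
Vm = 59.7 · log₁₀(0.11928) = 59.7 × (-0.9234) = -55.13 mV

-55 mV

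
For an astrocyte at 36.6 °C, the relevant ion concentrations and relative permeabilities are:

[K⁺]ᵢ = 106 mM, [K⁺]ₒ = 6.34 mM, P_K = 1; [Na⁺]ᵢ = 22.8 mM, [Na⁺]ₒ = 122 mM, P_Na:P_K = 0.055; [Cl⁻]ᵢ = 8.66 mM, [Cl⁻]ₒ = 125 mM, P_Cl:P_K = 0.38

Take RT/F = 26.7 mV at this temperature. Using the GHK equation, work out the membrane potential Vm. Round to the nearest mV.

-60 mV

Vm = 26.7 · ln[(Σ P·[cation]ₒ + Σ P·[anion]ᵢ) / (Σ P·[cation]ᵢ + Σ P·[anion]ₒ)]
Numerator = 1×6.34 + 0.055×122 + 0.38×8.66 = 16.34
Denominator = 1×106 + 0.055×22.8 + 0.38×125 = 154.8
Vm = 26.7 · ln(0.10559) = 26.7 × (-2.2482) = -60.03 mV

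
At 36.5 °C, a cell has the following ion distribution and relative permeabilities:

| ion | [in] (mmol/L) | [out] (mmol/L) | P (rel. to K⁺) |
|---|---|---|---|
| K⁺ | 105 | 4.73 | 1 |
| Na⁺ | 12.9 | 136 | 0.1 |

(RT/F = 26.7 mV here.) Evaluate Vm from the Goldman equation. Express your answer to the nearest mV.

Vm = 26.7 · ln[(Σ P·[cation]ₒ + Σ P·[anion]ᵢ) / (Σ P·[cation]ᵢ + Σ P·[anion]ₒ)]
Numerator = 1×4.73 + 0.1×136 = 18.33
Denominator = 1×105 + 0.1×12.9 = 106.3
Vm = 26.7 · ln(0.17245) = 26.7 × (-1.7576) = -46.93 mV

-47 mV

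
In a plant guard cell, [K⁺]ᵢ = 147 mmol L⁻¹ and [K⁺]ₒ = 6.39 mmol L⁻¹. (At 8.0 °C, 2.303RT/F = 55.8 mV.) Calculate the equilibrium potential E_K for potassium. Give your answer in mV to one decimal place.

E = (55.8/z) · log₁₀([K⁺]_out/[K⁺]_in) with z = +1.
= (55.8/1) · log₁₀(6.39/147) = 55.80 · log₁₀(0.04347)
= 55.80 · (-1.3618) = -75.99 mV

-76.0 mV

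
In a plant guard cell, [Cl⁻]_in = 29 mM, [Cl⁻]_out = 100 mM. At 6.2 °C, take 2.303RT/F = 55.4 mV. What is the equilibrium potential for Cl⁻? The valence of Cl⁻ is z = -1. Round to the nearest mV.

-30 mV

E = (55.4/z) · log₁₀([Cl⁻]_out/[Cl⁻]_in) with z = -1.
For an anion, dividing by z = -1 reverses the sign.
= (55.4/-1) · log₁₀(100/29) = -55.40 · log₁₀(3.448)
= -55.40 · (0.5376) = -29.78 mV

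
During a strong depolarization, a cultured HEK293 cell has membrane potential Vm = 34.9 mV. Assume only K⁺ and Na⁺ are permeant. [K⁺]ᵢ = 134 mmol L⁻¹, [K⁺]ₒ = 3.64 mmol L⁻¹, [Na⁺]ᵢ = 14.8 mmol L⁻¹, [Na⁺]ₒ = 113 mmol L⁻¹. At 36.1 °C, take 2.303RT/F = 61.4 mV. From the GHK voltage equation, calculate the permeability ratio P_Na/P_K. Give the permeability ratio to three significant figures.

Let α = P_Na/P_K. GHK: Vm = 61.4·log₁₀[(Kₒ + α·Naₒ)/(Kᵢ + α·Naᵢ)].
10^(Vm/61.4) = 10^(34.9/61.4) = 3.7017
So 3.7017·(Kᵢ + α·Naᵢ) = Kₒ + α·Naₒ → α = (3.7017·134.0 − 3.64) / (113.0 − 3.7017·14.8)
α = (496 − 3.64) / (113.0 − 54.79) = 492.4/58.21 = 8.458

8.46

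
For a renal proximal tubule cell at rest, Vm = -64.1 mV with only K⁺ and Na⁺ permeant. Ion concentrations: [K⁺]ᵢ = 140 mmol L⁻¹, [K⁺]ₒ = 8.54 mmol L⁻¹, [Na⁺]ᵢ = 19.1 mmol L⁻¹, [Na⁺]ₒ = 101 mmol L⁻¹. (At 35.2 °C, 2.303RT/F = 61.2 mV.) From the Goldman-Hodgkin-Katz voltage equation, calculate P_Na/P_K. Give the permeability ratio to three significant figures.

Let α = P_Na/P_K. GHK: Vm = 61.2·log₁₀[(Kₒ + α·Naₒ)/(Kᵢ + α·Naᵢ)].
10^(Vm/61.2) = 10^(-64.1/61.2) = 0.089663
So 0.089663·(Kᵢ + α·Naᵢ) = Kₒ + α·Naₒ → α = (0.089663·140.0 − 8.54) / (101.0 − 0.089663·19.1)
α = (12.55 − 8.54) / (101.0 − 1.713) = 4.013/99.29 = 0.04042

0.0404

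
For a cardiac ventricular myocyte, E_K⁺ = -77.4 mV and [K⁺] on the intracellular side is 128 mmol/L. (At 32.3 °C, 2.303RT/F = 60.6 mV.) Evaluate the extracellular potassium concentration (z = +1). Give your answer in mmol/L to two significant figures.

Nernst: E = (60.6/1) · log₁₀([out]/[in]), so log₁₀([out]/[in]) = -77.4 × 1 / 60.6 = -1.2772.
[out]/[in] = 10^(-1.2772) = 0.05282.
[out] = 0.05282 × 128 = 6.761 mmol/L.

6.8 mmol/L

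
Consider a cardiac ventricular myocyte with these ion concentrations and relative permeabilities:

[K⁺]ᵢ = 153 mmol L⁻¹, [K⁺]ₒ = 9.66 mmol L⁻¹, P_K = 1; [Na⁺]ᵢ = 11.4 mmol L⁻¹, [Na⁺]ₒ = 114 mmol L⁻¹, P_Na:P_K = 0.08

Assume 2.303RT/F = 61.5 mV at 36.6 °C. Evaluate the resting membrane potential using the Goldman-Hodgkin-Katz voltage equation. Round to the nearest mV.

-56 mV

Vm = 61.5 · log₁₀[(Σ P·[cation]ₒ + Σ P·[anion]ᵢ) / (Σ P·[cation]ᵢ + Σ P·[anion]ₒ)]
Numerator = 1×9.66 + 0.08×114 = 18.78
Denominator = 1×153 + 0.08×11.4 = 153.9
Vm = 61.5 · log₁₀(0.12202) = 61.5 × (-0.9136) = -56.18 mV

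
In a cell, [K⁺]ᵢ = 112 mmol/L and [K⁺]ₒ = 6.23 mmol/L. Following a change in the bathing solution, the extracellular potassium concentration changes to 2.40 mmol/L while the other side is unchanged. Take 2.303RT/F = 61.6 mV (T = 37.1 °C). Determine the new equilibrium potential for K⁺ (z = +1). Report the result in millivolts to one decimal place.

-102.8 mV

After the shift: [K⁺]_out = 2.40, [K⁺]_in = 112 mmol/L.
E_new = (61.6/1)·log₁₀(2.40/112) = 61.60 · (-1.6690) = -102.81 mV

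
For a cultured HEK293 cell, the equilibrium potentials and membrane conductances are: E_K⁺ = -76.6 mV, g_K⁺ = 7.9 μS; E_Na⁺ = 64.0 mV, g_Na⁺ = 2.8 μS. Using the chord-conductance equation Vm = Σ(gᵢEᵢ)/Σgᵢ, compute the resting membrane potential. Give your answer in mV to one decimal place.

Σ gᵢEᵢ = 7.9·(-76.6) + 2.8·(64.0) = -425.94
Σ gᵢ = 7.9 + 2.8 = 10.7
Vm = -425.94 / 10.7 = -39.81 mV

-39.8 mV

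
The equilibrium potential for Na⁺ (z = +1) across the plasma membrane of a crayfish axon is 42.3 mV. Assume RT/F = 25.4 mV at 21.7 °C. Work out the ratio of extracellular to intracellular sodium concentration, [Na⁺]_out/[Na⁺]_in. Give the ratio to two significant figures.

ln([out]/[in]) = E·z/(25.4) = 42.3 × 1 / 25.4 = 1.6654
[out]/[in] = e^(1.6654) = 5.288

5.3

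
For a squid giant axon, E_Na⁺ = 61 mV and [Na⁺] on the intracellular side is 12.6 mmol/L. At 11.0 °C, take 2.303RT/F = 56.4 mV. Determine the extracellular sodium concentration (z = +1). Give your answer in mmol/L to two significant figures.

Nernst: E = (56.4/1) · log₁₀([out]/[in]), so log₁₀([out]/[in]) = 61.0 × 1 / 56.4 = 1.0816.
[out]/[in] = 10^(1.0816) = 12.07.
[out] = 12.07 × 12.6 = 152 mmol/L.

150 mmol/L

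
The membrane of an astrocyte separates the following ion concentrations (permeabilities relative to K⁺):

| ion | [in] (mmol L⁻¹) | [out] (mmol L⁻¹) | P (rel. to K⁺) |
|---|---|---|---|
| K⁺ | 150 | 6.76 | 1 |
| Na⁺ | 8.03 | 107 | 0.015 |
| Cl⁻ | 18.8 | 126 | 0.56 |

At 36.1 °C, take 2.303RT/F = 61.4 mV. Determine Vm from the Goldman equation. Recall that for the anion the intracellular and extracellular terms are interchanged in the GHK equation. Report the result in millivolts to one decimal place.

Vm = 61.4 · log₁₀[(Σ P·[cation]ₒ + Σ P·[anion]ᵢ) / (Σ P·[cation]ᵢ + Σ P·[anion]ₒ)]
Numerator = 1×6.76 + 0.015×107 + 0.56×18.8 = 18.89
Denominator = 1×150 + 0.015×8.03 + 0.56×126 = 220.7
Vm = 61.4 · log₁₀(0.085612) = 61.4 × (-1.0675) = -65.54 mV

-65.5 mV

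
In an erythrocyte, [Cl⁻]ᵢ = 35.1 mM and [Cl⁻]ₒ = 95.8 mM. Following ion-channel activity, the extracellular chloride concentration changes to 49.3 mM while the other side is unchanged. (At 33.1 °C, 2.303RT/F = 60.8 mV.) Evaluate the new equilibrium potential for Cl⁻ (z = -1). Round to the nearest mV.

-9 mV

After the shift: [Cl⁻]_out = 49.3, [Cl⁻]_in = 35.1 mM.
E_new = (60.8/-1)·log₁₀(49.3/35.1) = -60.80 · (0.1475) = -8.97 mV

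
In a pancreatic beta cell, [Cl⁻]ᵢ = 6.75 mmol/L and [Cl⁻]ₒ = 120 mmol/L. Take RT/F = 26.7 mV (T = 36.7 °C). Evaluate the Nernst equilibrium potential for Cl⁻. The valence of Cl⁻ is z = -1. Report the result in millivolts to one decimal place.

-76.8 mV

E = (26.7/z) · ln([Cl⁻]_out/[Cl⁻]_in) with z = -1.
For an anion, dividing by z = -1 reverses the sign.
= (26.7/-1) · ln(120/6.75) = -26.70 · ln(17.78)
= -26.70 · (2.8779) = -76.84 mV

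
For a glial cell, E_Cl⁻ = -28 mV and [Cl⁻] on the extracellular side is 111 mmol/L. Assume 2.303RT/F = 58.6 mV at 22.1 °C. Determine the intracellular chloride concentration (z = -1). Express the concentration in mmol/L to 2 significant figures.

Nernst: E = (58.6/-1) · log₁₀([out]/[in]), so log₁₀([out]/[in]) = -28.0 × -1 / 58.6 = 0.4778.
[out]/[in] = 10^(0.4778) = 3.005.
[in] = 111 / 3.005 = 36.94 mmol/L.

37 mmol/L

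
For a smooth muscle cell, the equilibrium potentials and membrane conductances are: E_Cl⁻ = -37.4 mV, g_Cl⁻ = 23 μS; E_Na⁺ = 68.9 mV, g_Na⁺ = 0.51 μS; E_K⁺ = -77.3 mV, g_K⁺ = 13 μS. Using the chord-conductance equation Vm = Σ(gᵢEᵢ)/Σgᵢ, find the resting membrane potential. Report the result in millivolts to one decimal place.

-50.1 mV

Σ gᵢEᵢ = 23·(-37.4) + 0.51·(68.9) + 13·(-77.3) = -1829.96
Σ gᵢ = 23 + 0.51 + 13 = 36.51
Vm = -1829.96 / 36.51 = -50.12 mV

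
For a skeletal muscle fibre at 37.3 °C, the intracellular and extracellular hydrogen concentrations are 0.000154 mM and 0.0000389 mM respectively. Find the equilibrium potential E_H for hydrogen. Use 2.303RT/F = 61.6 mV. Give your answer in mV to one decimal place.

-36.8 mV

E = (61.6/z) · log₁₀([H⁺]_out/[H⁺]_in) with z = +1.
= (61.6/1) · log₁₀(0.0000389/0.000154) = 61.60 · log₁₀(0.2526)
= 61.60 · (-0.5976) = -36.81 mV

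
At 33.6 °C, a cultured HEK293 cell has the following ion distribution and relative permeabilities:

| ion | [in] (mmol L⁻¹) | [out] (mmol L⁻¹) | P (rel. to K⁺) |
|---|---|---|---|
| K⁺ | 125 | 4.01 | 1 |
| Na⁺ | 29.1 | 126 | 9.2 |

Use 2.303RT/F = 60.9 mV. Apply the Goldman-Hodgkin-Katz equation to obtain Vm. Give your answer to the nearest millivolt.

29 mV

Vm = 60.9 · log₁₀[(Σ P·[cation]ₒ + Σ P·[anion]ᵢ) / (Σ P·[cation]ᵢ + Σ P·[anion]ₒ)]
Numerator = 1×4.01 + 9.2×126 = 1163
Denominator = 1×125 + 9.2×29.1 = 392.7
Vm = 60.9 · log₁₀(2.9619) = 60.9 × (0.4716) = 28.72 mV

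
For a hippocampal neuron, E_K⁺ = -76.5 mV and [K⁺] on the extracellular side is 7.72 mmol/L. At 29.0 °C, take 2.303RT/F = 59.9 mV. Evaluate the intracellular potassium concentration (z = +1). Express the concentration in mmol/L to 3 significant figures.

146 mmol/L

Nernst: E = (59.9/1) · log₁₀([out]/[in]), so log₁₀([out]/[in]) = -76.5 × 1 / 59.9 = -1.2771.
[out]/[in] = 10^(-1.2771) = 0.05283.
[in] = 7.72 / 0.05283 = 146.1 mmol/L.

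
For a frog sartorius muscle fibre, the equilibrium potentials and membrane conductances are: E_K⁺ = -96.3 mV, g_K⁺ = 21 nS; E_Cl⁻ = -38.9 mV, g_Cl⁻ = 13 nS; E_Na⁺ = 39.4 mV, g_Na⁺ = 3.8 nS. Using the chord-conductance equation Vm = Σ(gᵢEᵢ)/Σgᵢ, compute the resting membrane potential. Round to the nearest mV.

Σ gᵢEᵢ = 21·(-96.3) + 13·(-38.9) + 3.8·(39.4) = -2378.28
Σ gᵢ = 21 + 13 + 3.8 = 37.8
Vm = -2378.28 / 37.8 = -62.92 mV

-63 mV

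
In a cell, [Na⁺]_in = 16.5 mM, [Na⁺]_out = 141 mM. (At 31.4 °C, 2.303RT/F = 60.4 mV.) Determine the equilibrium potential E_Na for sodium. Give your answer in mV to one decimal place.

E = (60.4/z) · log₁₀([Na⁺]_out/[Na⁺]_in) with z = +1.
= (60.4/1) · log₁₀(141/16.5) = 60.40 · log₁₀(8.545)
= 60.40 · (0.9317) = 56.28 mV

56.3 mV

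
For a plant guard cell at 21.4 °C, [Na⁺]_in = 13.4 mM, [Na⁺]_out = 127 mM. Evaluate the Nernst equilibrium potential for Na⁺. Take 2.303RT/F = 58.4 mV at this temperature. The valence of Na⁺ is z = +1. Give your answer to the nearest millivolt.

E = (58.4/z) · log₁₀([Na⁺]_out/[Na⁺]_in) with z = +1.
= (58.4/1) · log₁₀(127/13.4) = 58.40 · log₁₀(9.478)
= 58.40 · (0.9767) = 57.04 mV

57 mV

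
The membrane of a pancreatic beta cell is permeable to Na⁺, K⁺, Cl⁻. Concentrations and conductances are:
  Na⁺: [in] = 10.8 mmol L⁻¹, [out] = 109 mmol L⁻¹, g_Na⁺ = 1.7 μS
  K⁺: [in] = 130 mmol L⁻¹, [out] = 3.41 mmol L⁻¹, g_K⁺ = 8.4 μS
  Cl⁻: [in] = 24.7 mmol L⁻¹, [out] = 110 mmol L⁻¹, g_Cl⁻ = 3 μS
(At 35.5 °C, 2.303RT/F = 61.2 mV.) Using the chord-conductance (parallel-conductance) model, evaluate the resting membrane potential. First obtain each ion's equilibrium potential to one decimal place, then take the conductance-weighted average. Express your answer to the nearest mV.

E_Na⁺ = (61.2/1)·log₁₀(109/10.8) = 61.4 mV
E_K⁺ = (61.2/1)·log₁₀(3.41/130) = -96.8 mV
E_Cl⁻ = (61.2/-1)·log₁₀(110/24.7) = -39.7 mV
Vm = (Σ gᵢEᵢ)/(Σ gᵢ) = (1.7·61.4 + 8.4·-96.8 + 3·-39.7) / (1.7 + 8.4 + 3)
= -827.84 / 13.1 = -63.19 mV

-63 mV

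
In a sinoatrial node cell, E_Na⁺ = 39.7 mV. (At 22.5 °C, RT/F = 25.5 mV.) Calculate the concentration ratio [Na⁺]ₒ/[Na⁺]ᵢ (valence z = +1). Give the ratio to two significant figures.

4.7

ln([out]/[in]) = E·z/(25.5) = 39.7 × 1 / 25.5 = 1.5569
[out]/[in] = e^(1.5569) = 4.744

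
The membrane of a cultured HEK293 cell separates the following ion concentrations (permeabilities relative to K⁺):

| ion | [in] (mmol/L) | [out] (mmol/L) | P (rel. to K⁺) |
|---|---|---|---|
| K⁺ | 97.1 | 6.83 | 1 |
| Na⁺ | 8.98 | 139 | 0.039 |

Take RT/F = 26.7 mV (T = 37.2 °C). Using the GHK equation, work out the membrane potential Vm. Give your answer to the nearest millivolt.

-55 mV

Vm = 26.7 · ln[(Σ P·[cation]ₒ + Σ P·[anion]ᵢ) / (Σ P·[cation]ᵢ + Σ P·[anion]ₒ)]
Numerator = 1×6.83 + 0.039×139 = 12.25
Denominator = 1×97.1 + 0.039×8.98 = 97.45
Vm = 26.7 · ln(0.12572) = 26.7 × (-2.0737) = -55.37 mV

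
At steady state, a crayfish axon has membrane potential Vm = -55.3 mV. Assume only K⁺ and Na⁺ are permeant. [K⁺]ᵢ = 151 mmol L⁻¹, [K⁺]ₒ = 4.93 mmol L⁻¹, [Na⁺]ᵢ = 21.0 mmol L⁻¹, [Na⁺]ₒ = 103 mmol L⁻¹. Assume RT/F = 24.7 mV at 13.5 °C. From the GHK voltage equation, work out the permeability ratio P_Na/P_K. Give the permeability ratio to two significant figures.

Let α = P_Na/P_K. GHK: Vm = 24.7·ln[(Kₒ + α·Naₒ)/(Kᵢ + α·Naᵢ)].
e^(Vm/24.7) = e^(-55.3/24.7) = 0.10658
So 0.10658·(Kᵢ + α·Naᵢ) = Kₒ + α·Naₒ → α = (0.10658·151.0 − 4.93) / (103.0 − 0.10658·21.0)
α = (16.09 − 4.93) / (103.0 − 2.238) = 11.16/100.8 = 0.1108

0.11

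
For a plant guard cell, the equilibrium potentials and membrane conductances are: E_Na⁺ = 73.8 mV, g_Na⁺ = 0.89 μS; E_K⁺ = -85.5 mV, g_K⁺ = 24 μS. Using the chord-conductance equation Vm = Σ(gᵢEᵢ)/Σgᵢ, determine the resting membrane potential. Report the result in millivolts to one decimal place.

-79.8 mV

Σ gᵢEᵢ = 0.89·(73.8) + 24·(-85.5) = -1986.32
Σ gᵢ = 0.89 + 24 = 24.89
Vm = -1986.32 / 24.89 = -79.80 mV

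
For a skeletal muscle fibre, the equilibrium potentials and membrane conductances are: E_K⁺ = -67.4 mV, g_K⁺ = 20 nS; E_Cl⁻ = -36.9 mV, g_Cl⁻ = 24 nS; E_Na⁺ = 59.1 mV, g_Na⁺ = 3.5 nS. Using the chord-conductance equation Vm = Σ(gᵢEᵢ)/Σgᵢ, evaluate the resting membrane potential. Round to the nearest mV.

Σ gᵢEᵢ = 20·(-67.4) + 24·(-36.9) + 3.5·(59.1) = -2026.75
Σ gᵢ = 20 + 24 + 3.5 = 47.5
Vm = -2026.75 / 47.5 = -42.67 mV

-43 mV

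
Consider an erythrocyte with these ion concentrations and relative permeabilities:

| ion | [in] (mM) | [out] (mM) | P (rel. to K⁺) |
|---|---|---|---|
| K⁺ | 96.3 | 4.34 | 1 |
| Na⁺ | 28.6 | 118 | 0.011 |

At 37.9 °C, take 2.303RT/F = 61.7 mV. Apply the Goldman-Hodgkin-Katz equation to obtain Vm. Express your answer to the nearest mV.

Vm = 61.7 · log₁₀[(Σ P·[cation]ₒ + Σ P·[anion]ᵢ) / (Σ P·[cation]ᵢ + Σ P·[anion]ₒ)]
Numerator = 1×4.34 + 0.011×118 = 5.638
Denominator = 1×96.3 + 0.011×28.6 = 96.61
Vm = 61.7 · log₁₀(0.058356) = 61.7 × (-1.2339) = -76.13 mV

-76 mV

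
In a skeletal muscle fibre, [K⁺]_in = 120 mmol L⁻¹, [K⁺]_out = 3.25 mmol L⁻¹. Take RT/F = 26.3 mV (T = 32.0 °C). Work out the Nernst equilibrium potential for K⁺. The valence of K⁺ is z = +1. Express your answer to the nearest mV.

E = (26.3/z) · ln([K⁺]_out/[K⁺]_in) with z = +1.
= (26.3/1) · ln(3.25/120) = 26.30 · ln(0.02708)
= 26.30 · (-3.6088) = -94.91 mV

-95 mV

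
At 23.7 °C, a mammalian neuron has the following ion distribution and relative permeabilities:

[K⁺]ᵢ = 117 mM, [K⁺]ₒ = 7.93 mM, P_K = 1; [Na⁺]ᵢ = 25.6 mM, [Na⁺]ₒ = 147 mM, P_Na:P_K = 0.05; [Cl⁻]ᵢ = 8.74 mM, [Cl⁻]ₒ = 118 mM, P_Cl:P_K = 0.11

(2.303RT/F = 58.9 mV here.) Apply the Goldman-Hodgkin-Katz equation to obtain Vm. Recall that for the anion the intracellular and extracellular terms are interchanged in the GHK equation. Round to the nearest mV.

Vm = 58.9 · log₁₀[(Σ P·[cation]ₒ + Σ P·[anion]ᵢ) / (Σ P·[cation]ᵢ + Σ P·[anion]ₒ)]
Numerator = 1×7.93 + 0.05×147 + 0.11×8.74 = 16.24
Denominator = 1×117 + 0.05×25.6 + 0.11×118 = 131.3
Vm = 58.9 · log₁₀(0.12373) = 58.9 × (-0.9075) = -53.45 mV

-53 mV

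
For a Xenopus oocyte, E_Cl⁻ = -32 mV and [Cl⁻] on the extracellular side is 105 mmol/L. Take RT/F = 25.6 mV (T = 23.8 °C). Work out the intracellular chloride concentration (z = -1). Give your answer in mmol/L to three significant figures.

Nernst: E = (25.6/-1) · ln([out]/[in]), so ln([out]/[in]) = -32.0 × -1 / 25.6 = 1.2500.
[out]/[in] = e^(1.2500) = 3.49.
[in] = 105 / 3.49 = 30.08 mmol/L.

30.1 mmol/L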